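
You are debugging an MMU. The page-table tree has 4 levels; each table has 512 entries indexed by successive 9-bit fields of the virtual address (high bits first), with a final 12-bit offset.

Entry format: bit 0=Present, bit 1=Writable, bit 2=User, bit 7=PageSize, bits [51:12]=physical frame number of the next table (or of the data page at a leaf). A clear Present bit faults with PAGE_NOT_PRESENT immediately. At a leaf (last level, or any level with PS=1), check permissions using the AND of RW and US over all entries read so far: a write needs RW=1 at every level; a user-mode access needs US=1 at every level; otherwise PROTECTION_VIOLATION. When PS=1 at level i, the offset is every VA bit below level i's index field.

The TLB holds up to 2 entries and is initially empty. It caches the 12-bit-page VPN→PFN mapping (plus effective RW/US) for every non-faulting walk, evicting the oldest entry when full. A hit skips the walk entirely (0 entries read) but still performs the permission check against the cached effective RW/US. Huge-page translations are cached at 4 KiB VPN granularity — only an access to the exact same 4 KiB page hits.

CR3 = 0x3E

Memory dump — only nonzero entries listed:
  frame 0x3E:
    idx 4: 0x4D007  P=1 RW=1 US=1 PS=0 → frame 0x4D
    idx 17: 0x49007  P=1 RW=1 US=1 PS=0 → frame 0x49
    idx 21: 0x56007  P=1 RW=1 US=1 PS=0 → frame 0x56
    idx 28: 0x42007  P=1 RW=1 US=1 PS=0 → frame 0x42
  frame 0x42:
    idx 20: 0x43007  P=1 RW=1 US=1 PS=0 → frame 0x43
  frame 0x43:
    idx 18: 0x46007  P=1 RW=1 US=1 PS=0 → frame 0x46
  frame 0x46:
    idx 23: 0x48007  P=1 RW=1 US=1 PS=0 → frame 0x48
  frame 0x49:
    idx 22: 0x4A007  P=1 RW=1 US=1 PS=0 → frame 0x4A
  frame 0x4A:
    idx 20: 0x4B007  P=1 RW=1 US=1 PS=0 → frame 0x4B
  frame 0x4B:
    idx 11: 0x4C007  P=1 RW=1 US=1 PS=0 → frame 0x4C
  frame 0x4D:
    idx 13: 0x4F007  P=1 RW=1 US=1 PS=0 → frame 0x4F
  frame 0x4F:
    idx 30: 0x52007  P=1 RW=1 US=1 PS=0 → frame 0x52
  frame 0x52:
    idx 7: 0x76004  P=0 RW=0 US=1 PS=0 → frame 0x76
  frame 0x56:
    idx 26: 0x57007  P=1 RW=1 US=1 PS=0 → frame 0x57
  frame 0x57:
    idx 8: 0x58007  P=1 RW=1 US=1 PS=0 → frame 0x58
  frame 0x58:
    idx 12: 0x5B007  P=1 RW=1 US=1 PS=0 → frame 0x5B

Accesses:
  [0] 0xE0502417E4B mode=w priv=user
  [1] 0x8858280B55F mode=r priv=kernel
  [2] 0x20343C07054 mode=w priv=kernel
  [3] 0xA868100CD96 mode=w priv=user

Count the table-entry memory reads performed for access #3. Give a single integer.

Per-access translation:
#0 VA=0xE0502417E4B (w,user):
  L0 @0x3E[28] → 0x42007  P=1,RW=1,US=1,PS=0
  L1 @0x42[20] → 0x43007  P=1,RW=1,US=1,PS=0
  L2 @0x43[18] → 0x46007  P=1,RW=1,US=1,PS=0
  L3 @0x46[23] → 0x48007  P=1,RW=1,US=1,PS=0
  → PA=0x48E4B  (4 entries read)
#1 VA=0x8858280B55F (r,kernel):
  L0 @0x3E[17] → 0x49007  P=1,RW=1,US=1,PS=0
  L1 @0x49[22] → 0x4A007  P=1,RW=1,US=1,PS=0
  L2 @0x4A[20] → 0x4B007  P=1,RW=1,US=1,PS=0
  L3 @0x4B[11] → 0x4C007  P=1,RW=1,US=1,PS=0
  → PA=0x4C55F  (4 entries read)
#2 VA=0x20343C07054 (w,kernel):
  L0 @0x3E[4] → 0x4D007  P=1,RW=1,US=1,PS=0
  L1 @0x4D[13] → 0x4F007  P=1,RW=1,US=1,PS=0
  L2 @0x4F[30] → 0x52007  P=1,RW=1,US=1,PS=0
  L3 @0x52[7] → 0x76004  P=0,RW=0,US=1,PS=0
  → PAGE_NOT_PRESENT  (4 entries read)
#3 VA=0xA868100CD96 (w,user):
  L0 @0x3E[21] → 0x56007  P=1,RW=1,US=1,PS=0
  L1 @0x56[26] → 0x57007  P=1,RW=1,US=1,PS=0
  L2 @0x57[8] → 0x58007  P=1,RW=1,US=1,PS=0
  L3 @0x58[12] → 0x5B007  P=1,RW=1,US=1,PS=0
  → PA=0x5BD96  (4 entries read)

Entries read for #3: 4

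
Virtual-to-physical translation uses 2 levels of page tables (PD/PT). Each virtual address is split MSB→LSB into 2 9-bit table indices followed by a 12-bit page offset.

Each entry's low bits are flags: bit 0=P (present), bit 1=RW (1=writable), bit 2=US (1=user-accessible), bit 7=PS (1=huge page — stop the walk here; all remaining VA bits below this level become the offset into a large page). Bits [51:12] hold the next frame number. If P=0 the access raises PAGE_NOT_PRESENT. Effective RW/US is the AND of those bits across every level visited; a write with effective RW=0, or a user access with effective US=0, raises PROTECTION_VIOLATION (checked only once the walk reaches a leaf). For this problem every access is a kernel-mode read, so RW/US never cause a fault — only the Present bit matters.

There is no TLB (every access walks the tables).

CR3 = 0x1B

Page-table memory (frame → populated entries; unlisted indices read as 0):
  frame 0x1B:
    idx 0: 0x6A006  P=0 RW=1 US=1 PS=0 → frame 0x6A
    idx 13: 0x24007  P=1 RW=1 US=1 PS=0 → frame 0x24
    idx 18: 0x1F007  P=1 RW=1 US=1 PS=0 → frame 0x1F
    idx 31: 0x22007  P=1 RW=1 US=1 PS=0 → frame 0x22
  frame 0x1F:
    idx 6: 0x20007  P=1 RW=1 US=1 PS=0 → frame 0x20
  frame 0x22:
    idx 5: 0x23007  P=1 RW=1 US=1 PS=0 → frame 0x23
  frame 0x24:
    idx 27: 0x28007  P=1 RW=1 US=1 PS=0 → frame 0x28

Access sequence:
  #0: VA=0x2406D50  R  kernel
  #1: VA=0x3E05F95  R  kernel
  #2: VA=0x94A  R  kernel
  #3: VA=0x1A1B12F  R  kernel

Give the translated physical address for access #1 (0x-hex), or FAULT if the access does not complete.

Trace:
#0 VA=0x2406D50 (r,kernel):
  L0: frame=0x1B idx=18 entry=0x1F007 [P=1 RW=1 US=1 PS=0]
  L1: frame=0x1F idx=6 entry=0x20007 [P=1 RW=1 US=1 PS=0]
  ✓ 0x20D50  — 2 lookups
#1 VA=0x3E05F95 (r,kernel):
  L0: frame=0x1B idx=31 entry=0x22007 [P=1 RW=1 US=1 PS=0]
  L1: frame=0x22 idx=5 entry=0x23007 [P=1 RW=1 US=1 PS=0]
  ✓ 0x23F95  — 2 lookups
#2 VA=0x94A (r,kernel):
  L0: frame=0x1B idx=0 entry=0x6A006 [P=0 RW=1 US=1 PS=0]
  → PAGE_NOT_PRESENT  (1 entries read)
#3 VA=0x1A1B12F (r,kernel):
  L0: frame=0x1B idx=13 entry=0x24007 [P=1 RW=1 US=1 PS=0]
  L1: frame=0x24 idx=27 entry=0x28007 [P=1 RW=1 US=1 PS=0]
  ✓ 0x2812F  — 2 lookups

Access #1 PA: 0x23F95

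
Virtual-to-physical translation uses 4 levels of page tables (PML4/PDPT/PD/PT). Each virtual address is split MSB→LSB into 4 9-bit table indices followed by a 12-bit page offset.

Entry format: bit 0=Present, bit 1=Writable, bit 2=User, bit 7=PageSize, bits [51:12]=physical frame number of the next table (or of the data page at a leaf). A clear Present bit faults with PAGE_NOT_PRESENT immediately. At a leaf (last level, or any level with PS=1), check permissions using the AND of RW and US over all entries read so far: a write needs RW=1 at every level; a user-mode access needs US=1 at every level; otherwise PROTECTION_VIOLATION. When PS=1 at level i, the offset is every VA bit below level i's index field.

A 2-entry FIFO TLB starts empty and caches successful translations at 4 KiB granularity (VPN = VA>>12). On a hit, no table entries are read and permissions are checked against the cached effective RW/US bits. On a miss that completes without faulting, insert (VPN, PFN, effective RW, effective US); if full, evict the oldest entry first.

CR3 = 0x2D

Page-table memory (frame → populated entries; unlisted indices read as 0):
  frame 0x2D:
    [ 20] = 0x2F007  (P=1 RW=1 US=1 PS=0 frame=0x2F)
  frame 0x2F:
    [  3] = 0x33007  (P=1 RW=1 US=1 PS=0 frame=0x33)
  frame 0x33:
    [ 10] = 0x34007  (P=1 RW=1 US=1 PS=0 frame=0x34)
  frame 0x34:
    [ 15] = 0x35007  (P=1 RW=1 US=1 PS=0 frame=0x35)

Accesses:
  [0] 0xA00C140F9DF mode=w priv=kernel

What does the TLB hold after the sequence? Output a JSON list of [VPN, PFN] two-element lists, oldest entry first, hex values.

Trace:
#0 VA=0xA00C140F9DF (w,kernel):
  L0 @0x2D[20] → 0x2F007  P=1,RW=1,US=1,PS=0
  L1 @0x2F[3] → 0x33007  P=1,RW=1,US=1,PS=0
  L2 @0x33[10] → 0x34007  P=1,RW=1,US=1,PS=0
  L3 @0x34[15] → 0x35007  P=1,RW=1,US=1,PS=0
  → PA=0x359DF  (4 entries read)

TLB: [["0xA00C140F", "0x35"]]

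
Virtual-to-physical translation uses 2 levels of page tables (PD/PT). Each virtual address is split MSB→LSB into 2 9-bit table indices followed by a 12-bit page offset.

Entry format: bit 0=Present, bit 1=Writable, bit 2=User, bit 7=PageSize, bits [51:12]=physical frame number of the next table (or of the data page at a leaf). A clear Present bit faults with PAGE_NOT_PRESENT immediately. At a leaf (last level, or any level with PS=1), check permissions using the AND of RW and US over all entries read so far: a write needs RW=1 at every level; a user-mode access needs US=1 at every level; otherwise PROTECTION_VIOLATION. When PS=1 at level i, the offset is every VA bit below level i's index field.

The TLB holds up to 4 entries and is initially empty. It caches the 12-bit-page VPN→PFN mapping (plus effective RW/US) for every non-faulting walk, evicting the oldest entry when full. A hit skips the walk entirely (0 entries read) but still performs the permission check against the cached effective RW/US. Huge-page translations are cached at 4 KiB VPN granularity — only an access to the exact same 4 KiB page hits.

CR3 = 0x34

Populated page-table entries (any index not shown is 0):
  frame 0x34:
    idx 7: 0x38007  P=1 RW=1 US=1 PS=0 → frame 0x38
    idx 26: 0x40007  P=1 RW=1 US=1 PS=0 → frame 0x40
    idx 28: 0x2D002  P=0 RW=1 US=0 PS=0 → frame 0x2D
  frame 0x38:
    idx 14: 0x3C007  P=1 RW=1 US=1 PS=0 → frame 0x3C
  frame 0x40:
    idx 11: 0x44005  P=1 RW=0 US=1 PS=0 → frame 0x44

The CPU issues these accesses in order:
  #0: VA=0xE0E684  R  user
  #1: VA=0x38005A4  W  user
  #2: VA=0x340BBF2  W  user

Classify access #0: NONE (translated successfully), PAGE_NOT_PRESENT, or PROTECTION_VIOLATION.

Walk each access:
#0 VA=0xE0E684 (r,user):
  [0] read 0x34 idx=7: raw=0x38007 flags P=1 W=1 U=1 S=0
  [1] read 0x38 idx=14: raw=0x3C007 flags P=1 W=1 U=1 S=0
  ✓ 0x3C684  — 2 lookups
#1 VA=0x38005A4 (w,user):
  [0] read 0x34 idx=28: raw=0x2D002 flags P=0 W=1 U=0 S=0
  ⇒ fault: PAGE_NOT_PRESENT  — 1 lookups
#2 VA=0x340BBF2 (w,user):
  [0] read 0x34 idx=26: raw=0x40007 flags P=1 W=1 U=1 S=0
  [1] read 0x40 idx=11: raw=0x44005 flags P=1 W=0 U=1 S=0
  ⇒ fault: PROTECTION_VIOLATION  — 2 lookups

Access #0 fault: NONE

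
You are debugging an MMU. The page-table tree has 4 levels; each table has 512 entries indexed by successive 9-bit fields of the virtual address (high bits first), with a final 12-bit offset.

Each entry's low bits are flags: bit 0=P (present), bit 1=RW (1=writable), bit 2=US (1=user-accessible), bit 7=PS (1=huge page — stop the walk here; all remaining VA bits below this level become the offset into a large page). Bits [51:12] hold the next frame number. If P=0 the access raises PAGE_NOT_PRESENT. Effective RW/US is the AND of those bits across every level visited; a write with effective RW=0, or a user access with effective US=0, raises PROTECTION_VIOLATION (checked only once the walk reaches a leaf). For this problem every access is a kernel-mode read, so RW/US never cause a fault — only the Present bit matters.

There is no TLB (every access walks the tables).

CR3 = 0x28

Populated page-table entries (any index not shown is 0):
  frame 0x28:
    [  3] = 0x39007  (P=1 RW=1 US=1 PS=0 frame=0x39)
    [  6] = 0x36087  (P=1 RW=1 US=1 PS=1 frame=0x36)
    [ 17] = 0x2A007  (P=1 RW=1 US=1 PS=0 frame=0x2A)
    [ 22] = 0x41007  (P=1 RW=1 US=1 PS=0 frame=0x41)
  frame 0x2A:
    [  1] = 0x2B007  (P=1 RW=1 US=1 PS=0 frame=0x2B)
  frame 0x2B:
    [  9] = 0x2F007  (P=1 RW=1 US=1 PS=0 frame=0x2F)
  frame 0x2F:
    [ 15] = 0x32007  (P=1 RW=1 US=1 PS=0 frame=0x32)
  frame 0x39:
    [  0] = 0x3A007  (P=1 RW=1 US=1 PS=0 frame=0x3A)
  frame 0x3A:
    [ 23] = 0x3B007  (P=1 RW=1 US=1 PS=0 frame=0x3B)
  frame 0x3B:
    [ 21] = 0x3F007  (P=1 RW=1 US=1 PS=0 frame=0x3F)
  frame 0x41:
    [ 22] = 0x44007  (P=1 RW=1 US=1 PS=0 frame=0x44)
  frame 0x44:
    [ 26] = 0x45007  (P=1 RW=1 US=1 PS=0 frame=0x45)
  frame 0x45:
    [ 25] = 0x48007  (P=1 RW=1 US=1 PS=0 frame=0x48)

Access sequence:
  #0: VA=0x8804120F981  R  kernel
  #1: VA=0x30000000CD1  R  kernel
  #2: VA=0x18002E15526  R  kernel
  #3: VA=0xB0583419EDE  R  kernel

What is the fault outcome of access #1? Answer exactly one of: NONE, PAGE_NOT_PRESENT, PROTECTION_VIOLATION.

Walk each access:
#0 VA=0x8804120F981 (r,kernel):
  L0 @0x28[17] → 0x2A007  P=1,RW=1,US=1,PS=0
  L1 @0x2A[1] → 0x2B007  P=1,RW=1,US=1,PS=0
  L2 @0x2B[9] → 0x2F007  P=1,RW=1,US=1,PS=0
  L3 @0x2F[15] → 0x32007  P=1,RW=1,US=1,PS=0
  ⇒ phys 0x32981  [4 reads]
#1 VA=0x30000000CD1 (r,kernel):
  L0 @0x28[6] → 0x36087  P=1,RW=1,US=1,PS=1
  ⇒ phys 0x36CD1 (huge @L0)  [1 reads]
#2 VA=0x18002E15526 (r,kernel):
  L0 @0x28[3] → 0x39007  P=1,RW=1,US=1,PS=0
  L1 @0x39[0] → 0x3A007  P=1,RW=1,US=1,PS=0
  L2 @0x3A[23] → 0x3B007  P=1,RW=1,US=1,PS=0
  L3 @0x3B[21] → 0x3F007  P=1,RW=1,US=1,PS=0
  ⇒ phys 0x3F526  [4 reads]
#3 VA=0xB0583419EDE (r,kernel):
  L0 @0x28[22] → 0x41007  P=1,RW=1,US=1,PS=0
  L1 @0x41[22] → 0x44007  P=1,RW=1,US=1,PS=0
  L2 @0x44[26] → 0x45007  P=1,RW=1,US=1,PS=0
  L3 @0x45[25] → 0x48007  P=1,RW=1,US=1,PS=0
  ⇒ phys 0x48EDE  [4 reads]

Access #1 fault: NONE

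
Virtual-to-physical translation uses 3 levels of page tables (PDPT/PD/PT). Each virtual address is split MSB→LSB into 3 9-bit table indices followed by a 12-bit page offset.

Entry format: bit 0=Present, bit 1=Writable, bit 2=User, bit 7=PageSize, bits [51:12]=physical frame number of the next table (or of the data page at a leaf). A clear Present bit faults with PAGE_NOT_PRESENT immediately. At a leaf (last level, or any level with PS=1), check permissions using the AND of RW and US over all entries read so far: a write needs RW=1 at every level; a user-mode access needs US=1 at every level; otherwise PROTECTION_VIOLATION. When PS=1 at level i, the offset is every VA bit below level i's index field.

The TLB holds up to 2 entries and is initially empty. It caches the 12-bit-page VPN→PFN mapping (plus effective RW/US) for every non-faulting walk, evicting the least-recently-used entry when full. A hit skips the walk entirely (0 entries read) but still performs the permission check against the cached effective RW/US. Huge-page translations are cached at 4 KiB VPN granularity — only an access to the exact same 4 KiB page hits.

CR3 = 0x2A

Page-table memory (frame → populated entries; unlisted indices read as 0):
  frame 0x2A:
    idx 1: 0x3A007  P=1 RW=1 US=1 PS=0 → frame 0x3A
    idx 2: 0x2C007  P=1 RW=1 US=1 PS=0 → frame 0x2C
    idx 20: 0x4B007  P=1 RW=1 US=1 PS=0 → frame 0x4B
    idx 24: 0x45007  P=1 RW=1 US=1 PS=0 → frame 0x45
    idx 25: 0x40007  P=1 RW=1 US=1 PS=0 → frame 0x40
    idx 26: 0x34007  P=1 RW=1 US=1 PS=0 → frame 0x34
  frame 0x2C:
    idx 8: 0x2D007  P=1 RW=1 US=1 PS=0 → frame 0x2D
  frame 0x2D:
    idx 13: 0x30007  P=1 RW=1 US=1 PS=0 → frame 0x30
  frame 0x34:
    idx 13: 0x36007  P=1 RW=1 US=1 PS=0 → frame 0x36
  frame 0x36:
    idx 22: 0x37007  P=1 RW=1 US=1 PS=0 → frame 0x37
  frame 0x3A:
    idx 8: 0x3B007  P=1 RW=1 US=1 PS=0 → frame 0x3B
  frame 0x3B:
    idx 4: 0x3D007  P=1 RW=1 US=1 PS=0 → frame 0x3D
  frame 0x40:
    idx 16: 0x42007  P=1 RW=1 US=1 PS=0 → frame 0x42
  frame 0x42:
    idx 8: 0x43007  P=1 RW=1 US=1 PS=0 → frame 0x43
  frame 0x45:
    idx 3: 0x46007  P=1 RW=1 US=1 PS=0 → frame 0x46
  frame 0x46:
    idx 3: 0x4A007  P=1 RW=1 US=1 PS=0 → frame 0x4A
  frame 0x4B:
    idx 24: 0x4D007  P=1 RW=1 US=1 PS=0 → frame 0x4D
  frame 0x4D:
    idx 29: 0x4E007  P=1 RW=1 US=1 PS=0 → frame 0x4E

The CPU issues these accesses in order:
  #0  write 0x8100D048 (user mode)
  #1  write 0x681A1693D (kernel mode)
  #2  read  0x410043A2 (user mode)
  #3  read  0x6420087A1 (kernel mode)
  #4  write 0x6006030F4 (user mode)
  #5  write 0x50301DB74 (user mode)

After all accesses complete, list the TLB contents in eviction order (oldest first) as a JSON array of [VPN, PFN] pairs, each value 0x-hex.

Trace:
#0 VA=0x8100D048 (w,user):
  [0] read 0x2A idx=2: raw=0x2C007 flags P=1 W=1 U=1 S=0
  [1] read 0x2C idx=8: raw=0x2D007 flags P=1 W=1 U=1 S=0
  [2] read 0x2D idx=13: raw=0x30007 flags P=1 W=1 U=1 S=0
  → PA=0x30048  (3 entries read)
#1 VA=0x681A1693D (w,kernel):
  [0] read 0x2A idx=26: raw=0x34007 flags P=1 W=1 U=1 S=0
  [1] read 0x34 idx=13: raw=0x36007 flags P=1 W=1 U=1 S=0
  [2] read 0x36 idx=22: raw=0x37007 flags P=1 W=1 U=1 S=0
  → PA=0x3793D  (3 entries read)
#2 VA=0x410043A2 (r,user):
  [0] read 0x2A idx=1: raw=0x3A007 flags P=1 W=1 U=1 S=0
  [1] read 0x3A idx=8: raw=0x3B007 flags P=1 W=1 U=1 S=0
  [2] read 0x3B idx=4: raw=0x3D007 flags P=1 W=1 U=1 S=0
  → PA=0x3D3A2  (3 entries read)
#3 VA=0x6420087A1 (r,kernel):
  [0] read 0x2A idx=25: raw=0x40007 flags P=1 W=1 U=1 S=0
  [1] read 0x40 idx=16: raw=0x42007 flags P=1 W=1 U=1 S=0
  [2] read 0x42 idx=8: raw=0x43007 flags P=1 W=1 U=1 S=0
  → PA=0x437A1  (3 entries read)
#4 VA=0x6006030F4 (w,user):
  [0] read 0x2A idx=24: raw=0x45007 flags P=1 W=1 U=1 S=0
  [1] read 0x45 idx=3: raw=0x46007 flags P=1 W=1 U=1 S=0
  [2] read 0x46 idx=3: raw=0x4A007 flags P=1 W=1 U=1 S=0
  → PA=0x4A0F4  (3 entries read)
#5 VA=0x50301DB74 (w,user):
  [0] read 0x2A idx=20: raw=0x4B007 flags P=1 W=1 U=1 S=0
  [1] read 0x4B idx=24: raw=0x4D007 flags P=1 W=1 U=1 S=0
  [2] read 0x4D idx=29: raw=0x4E007 flags P=1 W=1 U=1 S=0
  → PA=0x4EB74  (3 entries read)

TLB: [["0x600603", "0x4A"], ["0x50301D", "0x4E"]]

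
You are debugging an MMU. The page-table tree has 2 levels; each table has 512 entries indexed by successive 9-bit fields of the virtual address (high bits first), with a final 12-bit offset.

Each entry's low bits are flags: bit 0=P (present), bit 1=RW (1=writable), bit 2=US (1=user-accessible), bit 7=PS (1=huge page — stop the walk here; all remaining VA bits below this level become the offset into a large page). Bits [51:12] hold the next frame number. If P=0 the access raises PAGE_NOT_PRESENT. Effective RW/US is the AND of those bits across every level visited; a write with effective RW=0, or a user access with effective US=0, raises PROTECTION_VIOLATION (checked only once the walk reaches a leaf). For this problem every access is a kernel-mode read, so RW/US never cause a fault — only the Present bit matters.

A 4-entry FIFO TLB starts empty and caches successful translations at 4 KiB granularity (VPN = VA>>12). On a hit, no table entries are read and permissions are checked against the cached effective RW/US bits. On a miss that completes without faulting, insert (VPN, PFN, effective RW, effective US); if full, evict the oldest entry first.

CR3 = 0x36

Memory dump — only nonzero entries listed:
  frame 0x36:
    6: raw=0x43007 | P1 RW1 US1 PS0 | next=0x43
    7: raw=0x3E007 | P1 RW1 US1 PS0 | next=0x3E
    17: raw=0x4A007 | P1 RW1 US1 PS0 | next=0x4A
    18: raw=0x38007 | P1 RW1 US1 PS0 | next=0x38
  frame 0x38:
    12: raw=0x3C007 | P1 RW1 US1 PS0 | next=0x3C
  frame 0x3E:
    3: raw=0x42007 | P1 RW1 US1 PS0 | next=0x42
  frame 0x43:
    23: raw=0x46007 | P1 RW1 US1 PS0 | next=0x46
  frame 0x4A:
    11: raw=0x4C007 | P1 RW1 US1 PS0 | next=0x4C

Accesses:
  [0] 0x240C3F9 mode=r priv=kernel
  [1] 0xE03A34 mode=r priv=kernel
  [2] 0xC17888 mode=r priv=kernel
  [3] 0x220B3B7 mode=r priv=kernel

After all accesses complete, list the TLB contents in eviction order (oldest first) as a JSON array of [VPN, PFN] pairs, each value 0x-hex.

Per-access translation:
#0 VA=0x240C3F9 (r,kernel):
  L0: frame=0x36 idx=18 entry=0x38007 [P=1 RW=1 US=1 PS=0]
  L1: frame=0x38 idx=12 entry=0x3C007 [P=1 RW=1 US=1 PS=0]
  → PA=0x3C3F9  (2 entries read)
#1 VA=0xE03A34 (r,kernel):
  L0: frame=0x36 idx=7 entry=0x3E007 [P=1 RW=1 US=1 PS=0]
  L1: frame=0x3E idx=3 entry=0x42007 [P=1 RW=1 US=1 PS=0]
  → PA=0x42A34  (2 entries read)
#2 VA=0xC17888 (r,kernel):
  L0: frame=0x36 idx=6 entry=0x43007 [P=1 RW=1 US=1 PS=0]
  L1: frame=0x43 idx=23 entry=0x46007 [P=1 RW=1 US=1 PS=0]
  → PA=0x46888  (2 entries read)
#3 VA=0x220B3B7 (r,kernel):
  L0: frame=0x36 idx=17 entry=0x4A007 [P=1 RW=1 US=1 PS=0]
  L1: frame=0x4A idx=11 entry=0x4C007 [P=1 RW=1 US=1 PS=0]
  → PA=0x4C3B7  (2 entries read)

TLB: [["0x240C", "0x3C"], ["0xE03", "0x42"], ["0xC17", "0x46"], ["0x220B", "0x4C"]]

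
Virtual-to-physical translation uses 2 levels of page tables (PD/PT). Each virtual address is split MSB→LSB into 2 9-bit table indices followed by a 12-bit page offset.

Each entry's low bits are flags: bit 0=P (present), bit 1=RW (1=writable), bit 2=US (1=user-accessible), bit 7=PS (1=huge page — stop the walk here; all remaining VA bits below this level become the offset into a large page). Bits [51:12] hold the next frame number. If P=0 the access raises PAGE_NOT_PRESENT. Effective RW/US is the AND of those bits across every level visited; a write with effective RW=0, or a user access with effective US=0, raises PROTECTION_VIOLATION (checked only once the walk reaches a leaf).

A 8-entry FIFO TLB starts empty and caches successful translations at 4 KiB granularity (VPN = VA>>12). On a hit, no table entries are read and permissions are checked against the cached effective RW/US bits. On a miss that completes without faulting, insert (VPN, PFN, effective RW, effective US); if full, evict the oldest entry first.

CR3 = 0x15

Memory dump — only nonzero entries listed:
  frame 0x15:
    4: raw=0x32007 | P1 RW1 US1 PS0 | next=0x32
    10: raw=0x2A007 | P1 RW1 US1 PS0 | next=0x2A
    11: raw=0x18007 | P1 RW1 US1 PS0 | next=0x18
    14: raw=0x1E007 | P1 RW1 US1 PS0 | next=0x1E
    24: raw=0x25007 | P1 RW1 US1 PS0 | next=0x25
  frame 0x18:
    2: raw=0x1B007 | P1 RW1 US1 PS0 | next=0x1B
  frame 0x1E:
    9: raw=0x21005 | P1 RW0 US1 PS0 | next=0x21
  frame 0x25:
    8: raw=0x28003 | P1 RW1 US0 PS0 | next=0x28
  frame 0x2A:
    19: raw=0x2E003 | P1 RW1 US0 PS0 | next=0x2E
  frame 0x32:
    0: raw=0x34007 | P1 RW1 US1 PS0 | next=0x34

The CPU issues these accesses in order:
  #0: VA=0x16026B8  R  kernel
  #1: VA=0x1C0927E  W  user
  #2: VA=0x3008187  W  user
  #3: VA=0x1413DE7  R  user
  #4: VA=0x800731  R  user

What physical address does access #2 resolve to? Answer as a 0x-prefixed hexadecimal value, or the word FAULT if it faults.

Walk each access:
#0 VA=0x16026B8 (r,kernel):
  lvl0: tbl 0x15, slot 11 ⇒ 0x18007 (P1/RW1/US1/PS0)
  lvl1: tbl 0x18, slot 2 ⇒ 0x1B007 (P1/RW1/US1/PS0)
  ✓ 0x1B6B8  — 2 lookups
#1 VA=0x1C0927E (w,user):
  lvl0: tbl 0x15, slot 14 ⇒ 0x1E007 (P1/RW1/US1/PS0)
  lvl1: tbl 0x1E, slot 9 ⇒ 0x21005 (P1/RW0/US1/PS0)
  ✗ PROTECTION_VIOLATION  [2 reads]
#2 VA=0x3008187 (w,user):
  lvl0: tbl 0x15, slot 24 ⇒ 0x25007 (P1/RW1/US1/PS0)
  lvl1: tbl 0x25, slot 8 ⇒ 0x28003 (P1/RW1/US0/PS0)
  ✗ PROTECTION_VIOLATION  [2 reads]
#3 VA=0x1413DE7 (r,user):
  lvl0: tbl 0x15, slot 10 ⇒ 0x2A007 (P1/RW1/US1/PS0)
  lvl1: tbl 0x2A, slot 19 ⇒ 0x2E003 (P1/RW1/US0/PS0)
  ✗ PROTECTION_VIOLATION  [2 reads]
#4 VA=0x800731 (r,user):
  lvl0: tbl 0x15, slot 4 ⇒ 0x32007 (P1/RW1/US1/PS0)
  lvl1: tbl 0x32, slot 0 ⇒ 0x34007 (P1/RW1/US1/PS0)
  ✓ 0x34731  — 2 lookups

Access #2 PA: FAULT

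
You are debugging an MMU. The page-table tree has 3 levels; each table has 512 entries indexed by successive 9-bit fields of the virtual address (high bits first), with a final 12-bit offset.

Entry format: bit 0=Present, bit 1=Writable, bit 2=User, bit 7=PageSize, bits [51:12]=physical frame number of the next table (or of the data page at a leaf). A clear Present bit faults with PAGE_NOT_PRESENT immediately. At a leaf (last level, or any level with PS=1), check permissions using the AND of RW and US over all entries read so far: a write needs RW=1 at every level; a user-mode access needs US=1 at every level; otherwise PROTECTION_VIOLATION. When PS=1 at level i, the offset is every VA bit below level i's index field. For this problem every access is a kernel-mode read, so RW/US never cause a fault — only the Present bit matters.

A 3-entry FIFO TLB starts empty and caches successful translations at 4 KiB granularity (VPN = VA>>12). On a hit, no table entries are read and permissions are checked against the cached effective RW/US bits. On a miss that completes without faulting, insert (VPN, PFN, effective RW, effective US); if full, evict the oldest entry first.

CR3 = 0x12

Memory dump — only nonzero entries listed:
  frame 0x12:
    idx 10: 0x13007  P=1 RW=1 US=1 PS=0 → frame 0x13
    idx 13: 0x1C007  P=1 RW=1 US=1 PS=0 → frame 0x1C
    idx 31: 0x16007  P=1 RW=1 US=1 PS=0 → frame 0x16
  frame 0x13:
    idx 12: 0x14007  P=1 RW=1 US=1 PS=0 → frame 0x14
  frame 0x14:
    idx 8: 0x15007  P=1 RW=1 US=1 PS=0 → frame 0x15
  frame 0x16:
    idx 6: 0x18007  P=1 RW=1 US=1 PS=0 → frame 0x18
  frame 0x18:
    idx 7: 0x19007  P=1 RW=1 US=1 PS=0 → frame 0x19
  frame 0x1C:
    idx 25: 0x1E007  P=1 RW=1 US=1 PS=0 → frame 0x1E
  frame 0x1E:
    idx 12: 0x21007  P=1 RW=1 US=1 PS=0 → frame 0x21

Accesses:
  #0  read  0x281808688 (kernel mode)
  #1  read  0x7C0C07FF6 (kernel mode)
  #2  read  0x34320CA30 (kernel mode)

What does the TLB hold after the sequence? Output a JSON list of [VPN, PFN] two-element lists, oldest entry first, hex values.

Walk each access:
#0 VA=0x281808688 (r,kernel):
  L0: frame=0x12 idx=10 entry=0x13007 [P=1 RW=1 US=1 PS=0]
  L1: frame=0x13 idx=12 entry=0x14007 [P=1 RW=1 US=1 PS=0]
  L2: frame=0x14 idx=8 entry=0x15007 [P=1 RW=1 US=1 PS=0]
  ✓ 0x15688  — 3 lookups
#1 VA=0x7C0C07FF6 (r,kernel):
  L0: frame=0x12 idx=31 entry=0x16007 [P=1 RW=1 US=1 PS=0]
  L1: frame=0x16 idx=6 entry=0x18007 [P=1 RW=1 US=1 PS=0]
  L2: frame=0x18 idx=7 entry=0x19007 [P=1 RW=1 US=1 PS=0]
  ✓ 0x19FF6  — 3 lookups
#2 VA=0x34320CA30 (r,kernel):
  L0: frame=0x12 idx=13 entry=0x1C007 [P=1 RW=1 US=1 PS=0]
  L1: frame=0x1C idx=25 entry=0x1E007 [P=1 RW=1 US=1 PS=0]
  L2: frame=0x1E idx=12 entry=0x21007 [P=1 RW=1 US=1 PS=0]
  ✓ 0x21A30  — 3 lookups

TLB: [["0x281808", "0x15"], ["0x7C0C07", "0x19"], ["0x34320C", "0x21"]]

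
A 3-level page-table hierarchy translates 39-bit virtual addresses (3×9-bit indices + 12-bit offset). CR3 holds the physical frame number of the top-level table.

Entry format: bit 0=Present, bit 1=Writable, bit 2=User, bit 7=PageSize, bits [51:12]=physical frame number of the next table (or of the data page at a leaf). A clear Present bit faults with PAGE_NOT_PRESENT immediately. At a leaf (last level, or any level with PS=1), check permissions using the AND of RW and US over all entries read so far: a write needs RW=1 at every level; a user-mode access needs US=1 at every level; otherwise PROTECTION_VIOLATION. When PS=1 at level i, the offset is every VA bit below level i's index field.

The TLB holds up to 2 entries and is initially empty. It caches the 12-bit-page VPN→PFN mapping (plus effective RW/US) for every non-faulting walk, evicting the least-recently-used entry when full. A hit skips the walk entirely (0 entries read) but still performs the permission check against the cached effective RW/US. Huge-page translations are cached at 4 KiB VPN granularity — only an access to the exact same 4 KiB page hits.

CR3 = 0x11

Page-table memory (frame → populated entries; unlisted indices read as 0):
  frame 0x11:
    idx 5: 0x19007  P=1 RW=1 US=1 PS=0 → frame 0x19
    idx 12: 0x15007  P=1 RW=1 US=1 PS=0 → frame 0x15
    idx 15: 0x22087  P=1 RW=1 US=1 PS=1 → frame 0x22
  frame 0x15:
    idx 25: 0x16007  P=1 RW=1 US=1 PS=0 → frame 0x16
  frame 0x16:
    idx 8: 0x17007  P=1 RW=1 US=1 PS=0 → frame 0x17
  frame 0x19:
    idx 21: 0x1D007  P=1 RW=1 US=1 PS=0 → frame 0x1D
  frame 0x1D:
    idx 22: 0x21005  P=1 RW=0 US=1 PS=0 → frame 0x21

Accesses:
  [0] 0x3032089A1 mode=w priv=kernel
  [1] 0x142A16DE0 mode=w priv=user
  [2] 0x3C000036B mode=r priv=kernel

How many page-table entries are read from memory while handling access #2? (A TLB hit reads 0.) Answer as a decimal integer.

Per-access translation:
#0 VA=0x3032089A1 (w,kernel):
  L0: frame=0x11 idx=12 entry=0x15007 [P=1 RW=1 US=1 PS=0]
  L1: frame=0x15 idx=25 entry=0x16007 [P=1 RW=1 US=1 PS=0]
  L2: frame=0x16 idx=8 entry=0x17007 [P=1 RW=1 US=1 PS=0]
  ⇒ phys 0x179A1  [3 reads]
#1 VA=0x142A16DE0 (w,user):
  L0: frame=0x11 idx=5 entry=0x19007 [P=1 RW=1 US=1 PS=0]
  L1: frame=0x19 idx=21 entry=0x1D007 [P=1 RW=1 US=1 PS=0]
  L2: frame=0x1D idx=22 entry=0x21005 [P=1 RW=0 US=1 PS=0]
  → PROTECTION_VIOLATION  (3 entries read)
#2 VA=0x3C000036B (r,kernel):
  L0: frame=0x11 idx=15 entry=0x22087 [P=1 RW=1 US=1 PS=1]
  ⇒ phys 0x2236B (huge @L0)  [1 reads]

Entries read for #2: 1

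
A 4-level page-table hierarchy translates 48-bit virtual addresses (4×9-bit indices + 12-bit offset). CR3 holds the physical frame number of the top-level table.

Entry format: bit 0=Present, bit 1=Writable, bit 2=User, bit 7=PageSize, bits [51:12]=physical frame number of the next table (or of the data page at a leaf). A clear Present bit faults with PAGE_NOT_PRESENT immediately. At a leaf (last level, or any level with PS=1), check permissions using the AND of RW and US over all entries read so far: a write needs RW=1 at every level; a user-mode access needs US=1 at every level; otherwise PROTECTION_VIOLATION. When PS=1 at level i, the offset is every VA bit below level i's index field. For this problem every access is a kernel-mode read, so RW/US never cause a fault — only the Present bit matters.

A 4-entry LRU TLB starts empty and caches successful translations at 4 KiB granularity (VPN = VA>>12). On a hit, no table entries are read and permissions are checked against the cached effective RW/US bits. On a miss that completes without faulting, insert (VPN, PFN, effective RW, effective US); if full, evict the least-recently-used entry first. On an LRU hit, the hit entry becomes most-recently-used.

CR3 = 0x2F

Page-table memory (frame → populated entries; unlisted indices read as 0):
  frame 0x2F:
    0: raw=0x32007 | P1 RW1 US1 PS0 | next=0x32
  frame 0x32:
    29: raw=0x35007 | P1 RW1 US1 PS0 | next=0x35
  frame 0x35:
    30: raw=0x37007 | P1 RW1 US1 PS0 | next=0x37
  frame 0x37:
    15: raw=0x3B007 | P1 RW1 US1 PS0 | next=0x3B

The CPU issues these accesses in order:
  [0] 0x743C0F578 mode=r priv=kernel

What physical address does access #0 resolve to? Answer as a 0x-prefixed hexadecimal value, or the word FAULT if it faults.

Per-access translation:
#0 VA=0x743C0F578 (r,kernel):
  L0: frame=0x2F idx=0 entry=0x32007 [P=1 RW=1 US=1 PS=0]
  L1: frame=0x32 idx=29 entry=0x35007 [P=1 RW=1 US=1 PS=0]
  L2: frame=0x35 idx=30 entry=0x37007 [P=1 RW=1 US=1 PS=0]
  L3: frame=0x37 idx=15 entry=0x3B007 [P=1 RW=1 US=1 PS=0]
  ✓ 0x3B578  — 4 lookups

Access #0 PA: 0x3B578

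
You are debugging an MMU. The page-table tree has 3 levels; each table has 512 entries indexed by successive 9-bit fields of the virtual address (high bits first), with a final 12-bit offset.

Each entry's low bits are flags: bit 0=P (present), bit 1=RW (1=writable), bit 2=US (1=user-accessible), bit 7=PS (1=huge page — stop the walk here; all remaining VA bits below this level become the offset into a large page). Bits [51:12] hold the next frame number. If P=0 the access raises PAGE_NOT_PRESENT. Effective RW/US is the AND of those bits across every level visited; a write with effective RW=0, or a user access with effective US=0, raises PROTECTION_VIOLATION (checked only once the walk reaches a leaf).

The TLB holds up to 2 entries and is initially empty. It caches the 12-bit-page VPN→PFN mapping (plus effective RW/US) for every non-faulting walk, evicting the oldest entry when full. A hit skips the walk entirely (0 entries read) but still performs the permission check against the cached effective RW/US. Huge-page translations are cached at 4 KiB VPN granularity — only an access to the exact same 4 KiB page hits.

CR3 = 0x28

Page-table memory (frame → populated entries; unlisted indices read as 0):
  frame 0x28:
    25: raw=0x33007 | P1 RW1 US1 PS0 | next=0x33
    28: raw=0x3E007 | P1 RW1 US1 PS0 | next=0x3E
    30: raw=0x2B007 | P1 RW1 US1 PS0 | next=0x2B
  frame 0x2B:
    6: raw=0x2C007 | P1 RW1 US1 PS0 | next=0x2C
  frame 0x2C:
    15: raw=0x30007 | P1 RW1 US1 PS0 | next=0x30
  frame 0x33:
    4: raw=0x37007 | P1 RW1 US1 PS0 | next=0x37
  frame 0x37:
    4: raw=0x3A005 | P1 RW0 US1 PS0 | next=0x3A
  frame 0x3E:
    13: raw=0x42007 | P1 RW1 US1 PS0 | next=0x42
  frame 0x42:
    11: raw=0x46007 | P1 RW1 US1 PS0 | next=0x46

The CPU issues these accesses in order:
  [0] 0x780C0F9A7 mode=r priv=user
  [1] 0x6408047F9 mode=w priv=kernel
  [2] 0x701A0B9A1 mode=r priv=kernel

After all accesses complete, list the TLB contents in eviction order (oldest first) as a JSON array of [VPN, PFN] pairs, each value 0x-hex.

Per-access translation:
#0 VA=0x780C0F9A7 (r,user):
  lvl0: tbl 0x28, slot 30 ⇒ 0x2B007 (P1/RW1/US1/PS0)
  lvl1: tbl 0x2B, slot 6 ⇒ 0x2C007 (P1/RW1/US1/PS0)
  lvl2: tbl 0x2C, slot 15 ⇒ 0x30007 (P1/RW1/US1/PS0)
  ⇒ phys 0x309A7  [3 reads]
#1 VA=0x6408047F9 (w,kernel):
  lvl0: tbl 0x28, slot 25 ⇒ 0x33007 (P1/RW1/US1/PS0)
  lvl1: tbl 0x33, slot 4 ⇒ 0x37007 (P1/RW1/US1/PS0)
  lvl2: tbl 0x37, slot 4 ⇒ 0x3A005 (P1/RW0/US1/PS0)
  → PROTECTION_VIOLATION  (3 entries read)
#2 VA=0x701A0B9A1 (r,kernel):
  lvl0: tbl 0x28, slot 28 ⇒ 0x3E007 (P1/RW1/US1/PS0)
  lvl1: tbl 0x3E, slot 13 ⇒ 0x42007 (P1/RW1/US1/PS0)
  lvl2: tbl 0x42, slot 11 ⇒ 0x46007 (P1/RW1/US1/PS0)
  ⇒ phys 0x469A1  [3 reads]

TLB: [["0x780C0F", "0x30"], ["0x701A0B", "0x46"]]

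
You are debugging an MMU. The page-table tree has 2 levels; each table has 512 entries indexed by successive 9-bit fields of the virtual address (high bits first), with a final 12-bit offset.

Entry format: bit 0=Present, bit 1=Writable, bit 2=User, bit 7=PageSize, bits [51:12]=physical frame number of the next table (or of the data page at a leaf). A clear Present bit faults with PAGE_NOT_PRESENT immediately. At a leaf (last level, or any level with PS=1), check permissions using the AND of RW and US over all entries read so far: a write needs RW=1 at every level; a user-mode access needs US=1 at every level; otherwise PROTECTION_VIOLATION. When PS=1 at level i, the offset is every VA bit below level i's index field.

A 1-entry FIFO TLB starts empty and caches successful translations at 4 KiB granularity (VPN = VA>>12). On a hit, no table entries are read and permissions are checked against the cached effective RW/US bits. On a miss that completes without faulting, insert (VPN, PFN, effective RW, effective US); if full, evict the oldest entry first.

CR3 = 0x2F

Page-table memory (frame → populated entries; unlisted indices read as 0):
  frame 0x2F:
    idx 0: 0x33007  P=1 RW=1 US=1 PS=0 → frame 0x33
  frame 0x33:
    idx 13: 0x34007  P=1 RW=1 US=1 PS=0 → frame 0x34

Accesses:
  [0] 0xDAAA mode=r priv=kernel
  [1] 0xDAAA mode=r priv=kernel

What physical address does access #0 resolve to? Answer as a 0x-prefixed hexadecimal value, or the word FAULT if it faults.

Walk each access:
#0 VA=0xDAAA (r,kernel):
  lvl0: tbl 0x2F, slot 0 ⇒ 0x33007 (P1/RW1/US1/PS0)
  lvl1: tbl 0x33, slot 13 ⇒ 0x34007 (P1/RW1/US1/PS0)
  → PA=0x34AAA  (2 entries read)
#1 VA=0xDAAA (r,kernel):
  TLB hit vpn=0xD → PA=0x34AAA

Access #0 PA: 0x34AAA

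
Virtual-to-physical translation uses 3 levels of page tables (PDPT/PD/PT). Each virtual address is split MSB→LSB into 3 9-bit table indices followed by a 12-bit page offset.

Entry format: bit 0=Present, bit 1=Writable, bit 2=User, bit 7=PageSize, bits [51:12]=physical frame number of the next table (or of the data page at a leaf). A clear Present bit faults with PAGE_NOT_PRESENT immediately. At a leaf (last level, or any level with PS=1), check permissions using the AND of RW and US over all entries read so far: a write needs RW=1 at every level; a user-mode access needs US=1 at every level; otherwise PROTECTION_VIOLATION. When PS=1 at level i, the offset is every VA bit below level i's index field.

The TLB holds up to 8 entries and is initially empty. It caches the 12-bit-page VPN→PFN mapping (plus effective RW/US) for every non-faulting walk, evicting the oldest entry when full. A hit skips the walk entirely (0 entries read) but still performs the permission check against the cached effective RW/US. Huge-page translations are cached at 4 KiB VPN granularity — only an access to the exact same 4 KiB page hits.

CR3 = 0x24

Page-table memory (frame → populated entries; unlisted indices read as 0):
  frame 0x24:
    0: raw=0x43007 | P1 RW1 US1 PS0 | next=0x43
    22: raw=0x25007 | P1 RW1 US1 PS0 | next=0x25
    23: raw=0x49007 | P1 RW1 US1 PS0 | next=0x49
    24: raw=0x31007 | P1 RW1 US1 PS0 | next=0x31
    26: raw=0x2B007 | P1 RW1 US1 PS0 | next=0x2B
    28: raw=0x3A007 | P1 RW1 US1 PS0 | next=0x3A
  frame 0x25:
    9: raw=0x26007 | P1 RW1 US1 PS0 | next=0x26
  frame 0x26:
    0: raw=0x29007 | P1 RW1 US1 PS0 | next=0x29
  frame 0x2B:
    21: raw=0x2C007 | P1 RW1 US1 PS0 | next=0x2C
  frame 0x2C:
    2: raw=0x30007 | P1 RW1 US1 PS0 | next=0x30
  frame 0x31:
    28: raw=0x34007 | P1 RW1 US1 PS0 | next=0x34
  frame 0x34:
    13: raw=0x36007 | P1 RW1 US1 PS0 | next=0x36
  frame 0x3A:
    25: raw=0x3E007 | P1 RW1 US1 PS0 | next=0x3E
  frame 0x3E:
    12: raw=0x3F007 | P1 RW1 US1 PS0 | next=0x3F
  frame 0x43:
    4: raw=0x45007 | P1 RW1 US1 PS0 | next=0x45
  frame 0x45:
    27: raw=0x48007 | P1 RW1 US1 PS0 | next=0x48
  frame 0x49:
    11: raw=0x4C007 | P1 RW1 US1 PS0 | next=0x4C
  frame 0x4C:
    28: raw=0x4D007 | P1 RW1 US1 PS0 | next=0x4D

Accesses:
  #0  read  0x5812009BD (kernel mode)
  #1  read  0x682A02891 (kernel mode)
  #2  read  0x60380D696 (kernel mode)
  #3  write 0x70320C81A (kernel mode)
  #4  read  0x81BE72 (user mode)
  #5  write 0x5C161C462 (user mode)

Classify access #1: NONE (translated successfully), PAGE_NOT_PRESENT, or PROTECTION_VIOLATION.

Walk each access:
#0 VA=0x5812009BD (r,kernel):
  [0] read 0x24 idx=22: raw=0x25007 flags P=1 W=1 U=1 S=0
  [1] read 0x25 idx=9: raw=0x26007 flags P=1 W=1 U=1 S=0
  [2] read 0x26 idx=0: raw=0x29007 flags P=1 W=1 U=1 S=0
  ✓ 0x299BD  — 3 lookups
#1 VA=0x682A02891 (r,kernel):
  [0] read 0x24 idx=26: raw=0x2B007 flags P=1 W=1 U=1 S=0
  [1] read 0x2B idx=21: raw=0x2C007 flags P=1 W=1 U=1 S=0
  [2] read 0x2C idx=2: raw=0x30007 flags P=1 W=1 U=1 S=0
  ✓ 0x30891  — 3 lookups
#2 VA=0x60380D696 (r,kernel):
  [0] read 0x24 idx=24: raw=0x31007 flags P=1 W=1 U=1 S=0
  [1] read 0x31 idx=28: raw=0x34007 flags P=1 W=1 U=1 S=0
  [2] read 0x34 idx=13: raw=0x36007 flags P=1 W=1 U=1 S=0
  ✓ 0x36696  — 3 lookups
#3 VA=0x70320C81A (w,kernel):
  [0] read 0x24 idx=28: raw=0x3A007 flags P=1 W=1 U=1 S=0
  [1] read 0x3A idx=25: raw=0x3E007 flags P=1 W=1 U=1 S=0
  [2] read 0x3E idx=12: raw=0x3F007 flags P=1 W=1 U=1 S=0
  ✓ 0x3F81A  — 3 lookups
#4 VA=0x81BE72 (r,user):
  [0] read 0x24 idx=0: raw=0x43007 flags P=1 W=1 U=1 S=0
  [1] read 0x43 idx=4: raw=0x45007 flags P=1 W=1 U=1 S=0
  [2] read 0x45 idx=27: raw=0x48007 flags P=1 W=1 U=1 S=0
  ✓ 0x48E72  — 3 lookups
#5 VA=0x5C161C462 (w,user):
  [0] read 0x24 idx=23: raw=0x49007 flags P=1 W=1 U=1 S=0
  [1] read 0x49 idx=11: raw=0x4C007 flags P=1 W=1 U=1 S=0
  [2] read 0x4C idx=28: raw=0x4D007 flags P=1 W=1 U=1 S=0
  ✓ 0x4D462  — 3 lookups

Access #1 fault: NONE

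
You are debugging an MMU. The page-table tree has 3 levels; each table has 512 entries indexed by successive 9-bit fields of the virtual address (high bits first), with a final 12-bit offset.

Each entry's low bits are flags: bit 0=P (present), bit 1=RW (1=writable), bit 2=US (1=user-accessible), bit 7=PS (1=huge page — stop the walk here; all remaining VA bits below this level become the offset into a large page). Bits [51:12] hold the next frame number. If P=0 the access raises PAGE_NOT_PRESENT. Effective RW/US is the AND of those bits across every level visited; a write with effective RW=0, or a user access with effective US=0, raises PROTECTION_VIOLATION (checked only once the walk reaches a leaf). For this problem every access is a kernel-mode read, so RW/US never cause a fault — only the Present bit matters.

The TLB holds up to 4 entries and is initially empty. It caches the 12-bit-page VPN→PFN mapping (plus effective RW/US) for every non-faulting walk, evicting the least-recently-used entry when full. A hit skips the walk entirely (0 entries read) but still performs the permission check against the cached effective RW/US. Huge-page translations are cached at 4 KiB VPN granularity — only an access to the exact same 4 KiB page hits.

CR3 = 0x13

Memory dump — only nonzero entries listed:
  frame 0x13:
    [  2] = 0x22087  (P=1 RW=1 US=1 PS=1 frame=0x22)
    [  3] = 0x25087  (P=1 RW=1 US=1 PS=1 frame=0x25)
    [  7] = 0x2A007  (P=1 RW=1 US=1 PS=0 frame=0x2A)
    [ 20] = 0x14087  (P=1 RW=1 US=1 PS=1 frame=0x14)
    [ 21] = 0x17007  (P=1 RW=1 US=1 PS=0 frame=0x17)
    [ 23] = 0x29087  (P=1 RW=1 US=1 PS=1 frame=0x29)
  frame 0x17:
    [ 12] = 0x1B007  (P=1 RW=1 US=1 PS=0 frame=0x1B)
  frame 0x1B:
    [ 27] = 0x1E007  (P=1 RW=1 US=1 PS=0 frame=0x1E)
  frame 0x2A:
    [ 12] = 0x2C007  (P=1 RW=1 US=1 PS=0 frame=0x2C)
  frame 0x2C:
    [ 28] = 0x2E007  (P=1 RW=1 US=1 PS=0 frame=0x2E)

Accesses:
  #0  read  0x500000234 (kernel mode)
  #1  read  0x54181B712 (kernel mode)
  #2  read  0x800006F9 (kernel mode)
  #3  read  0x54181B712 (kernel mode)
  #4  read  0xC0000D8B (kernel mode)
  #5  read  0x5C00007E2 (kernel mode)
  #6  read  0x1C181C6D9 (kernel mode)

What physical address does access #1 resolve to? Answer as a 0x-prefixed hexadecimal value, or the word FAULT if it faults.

Walk each access:
#0 VA=0x500000234 (r,kernel):
  lvl0: tbl 0x13, slot 20 ⇒ 0x14087 (P1/RW1/US1/PS1)
  → PA=0x14234 (huge @L0)  (1 entries read)
#1 VA=0x54181B712 (r,kernel):
  lvl0: tbl 0x13, slot 21 ⇒ 0x17007 (P1/RW1/US1/PS0)
  lvl1: tbl 0x17, slot 12 ⇒ 0x1B007 (P1/RW1/US1/PS0)
  lvl2: tbl 0x1B, slot 27 ⇒ 0x1E007 (P1/RW1/US1/PS0)
  → PA=0x1E712  (3 entries read)
#2 VA=0x800006F9 (r,kernel):
  lvl0: tbl 0x13, slot 2 ⇒ 0x22087 (P1/RW1/US1/PS1)
  → PA=0x226F9 (huge @L0)  (1 entries read)
#3 VA=0x54181B712 (r,kernel):
  TLB hit vpn=0x54181B → PA=0x1E712
#4 VA=0xC0000D8B (r,kernel):
  lvl0: tbl 0x13, slot 3 ⇒ 0x25087 (P1/RW1/US1/PS1)
  → PA=0x25D8B (huge @L0)  (1 entries read)
#5 VA=0x5C00007E2 (r,kernel):
  lvl0: tbl 0x13, slot 23 ⇒ 0x29087 (P1/RW1/US1/PS1)
  → PA=0x297E2 (huge @L0)  (1 entries read)
#6 VA=0x1C181C6D9 (r,kernel):
  lvl0: tbl 0x13, slot 7 ⇒ 0x2A007 (P1/RW1/US1/PS0)
  lvl1: tbl 0x2A, slot 12 ⇒ 0x2C007 (P1/RW1/US1/PS0)
  lvl2: tbl 0x2C, slot 28 ⇒ 0x2E007 (P1/RW1/US1/PS0)
  → PA=0x2E6D9  (3 entries read)

Access #1 PA: 0x1E712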